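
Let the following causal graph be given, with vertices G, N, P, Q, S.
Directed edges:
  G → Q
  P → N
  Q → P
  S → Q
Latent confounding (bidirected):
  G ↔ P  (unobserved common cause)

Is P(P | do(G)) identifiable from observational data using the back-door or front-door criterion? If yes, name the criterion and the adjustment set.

P(P|do(G)): frontdoor, adjust for {Q}.

desc(G)\{G}={N,P,Q}; candidates ⊆ {S}.
G↔P: latent back-door arc(s) into G.
size 0: {}; under {} G still reaches {N,P} ∋ P.
size 1: {S}; under {S} G still reaches {N,P} ∋ P.
G↔P cannot be blocked by any observed set — no back-door set.
{Q}: (i) intercepts every directed G→P path; (ii) no back-door G→{Q}; (iii) {G} blocks every back-door {Q}→P. Front-door holds.
P(P|do(G)) = Σ_{Q} P(Q|G) Σ_{G'} P(P|Q,G')P(G').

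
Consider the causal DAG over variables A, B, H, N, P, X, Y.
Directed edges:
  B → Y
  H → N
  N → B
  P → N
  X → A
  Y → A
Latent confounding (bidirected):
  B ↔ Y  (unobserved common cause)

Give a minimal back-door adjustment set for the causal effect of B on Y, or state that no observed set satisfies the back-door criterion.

desc(B)\{B}={A,Y}; candidates ⊆ {H,N,P,X}.
B↔Y: latent back-door arc(s) into B.
size 0: {}; under {} B still reaches {A,H,N,P,Y} ∋ Y.
size 1: {H}, {N}, {P} …(+1); under {H} B still reaches {A,N,P,Y} ∋ Y.
size 2: {H,N}, {H,P}, {H,X} …(+3); under {H,N} B still reaches {A,Y} ∋ Y.
B↔Y cannot be blocked by any observed set — no back-door set.

B→Y: no observed back-door set.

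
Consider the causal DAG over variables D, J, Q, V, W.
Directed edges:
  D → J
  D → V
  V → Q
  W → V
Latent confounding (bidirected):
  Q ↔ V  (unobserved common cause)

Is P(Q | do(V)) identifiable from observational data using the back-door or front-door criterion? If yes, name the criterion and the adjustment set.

desc(V)\{V}={Q}; candidates ⊆ {D,J,W}.
V↔Q: latent back-door arc(s) into V.
size 0: {}; under {} V still reaches {D,J,Q,W} ∋ Q.
size 1: {D}, {J}, {W}; under {D} V still reaches {Q,W} ∋ Q.
size 2: {D,J}, {D,W}, {J,W}; under {D,J} V still reaches {Q,W} ∋ Q.
V↔Q cannot be blocked by any observed set — no back-door set.
No mediator lies on a directed V→…→Q path.
Neither criterion identifies P(Q|do(V)) in this graph.

P(Q|do(V)): not identifiable (no BD/FD set).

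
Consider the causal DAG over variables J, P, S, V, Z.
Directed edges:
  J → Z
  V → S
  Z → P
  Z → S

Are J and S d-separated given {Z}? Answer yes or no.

Bayes-Ball from J | {Z} reaches ∅.
S ∉ reach(J|{Z}) ⇒ J ⊥ S | {Z}.

Yes — J ⊥ S | {Z}.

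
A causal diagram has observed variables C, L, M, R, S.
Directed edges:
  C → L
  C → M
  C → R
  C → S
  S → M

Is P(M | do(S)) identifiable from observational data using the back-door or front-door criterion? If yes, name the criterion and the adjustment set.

P(M|do(S)): backdoor, adjust for {C}.

desc(S)\{S}={M}; candidates ⊆ {C,L,R}.
size 0: {}; under {} S still reaches {C,L,M,R} ∋ M.
{C}: S⊥M given {C} in G with S→· removed — back-door holds.
P(M|do(S)) = Σ_{C} P(M|S,C)·P(C).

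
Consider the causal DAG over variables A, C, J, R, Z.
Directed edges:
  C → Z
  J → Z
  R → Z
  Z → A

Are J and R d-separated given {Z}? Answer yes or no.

No — J and R are d-connected given {Z}.

Bayes-Ball from J | {Z} reaches {C,R}.
R ∈ reach(J|{Z}) ⇒ J ⊥̸ R | {Z}.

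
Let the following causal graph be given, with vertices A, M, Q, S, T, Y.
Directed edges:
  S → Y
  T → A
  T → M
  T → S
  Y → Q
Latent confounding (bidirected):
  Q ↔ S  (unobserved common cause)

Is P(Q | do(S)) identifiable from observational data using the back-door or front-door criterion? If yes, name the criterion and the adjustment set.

P(Q|do(S)): frontdoor, adjust for {Y}.

desc(S)\{S}={Q,Y}; candidates ⊆ {A,M,T}.
S↔Q: latent back-door arc(s) into S.
size 0: {}; under {} S still reaches {A,M,Q,T} ∋ Q.
size 1: {A}, {M}, {T}; under {A} S still reaches {M,Q,T} ∋ Q.
size 2: {A,M}, {A,T}, {M,T}; under {A,M} S still reaches {Q,T} ∋ Q.
S↔Q cannot be blocked by any observed set — no back-door set.
{Y}: (i) intercepts every directed S→Q path; (ii) no back-door S→{Y}; (iii) {S} blocks every back-door {Y}→Q. Front-door holds.
P(Q|do(S)) = Σ_{Y} P(Y|S) Σ_{S'} P(Q|Y,S')P(S').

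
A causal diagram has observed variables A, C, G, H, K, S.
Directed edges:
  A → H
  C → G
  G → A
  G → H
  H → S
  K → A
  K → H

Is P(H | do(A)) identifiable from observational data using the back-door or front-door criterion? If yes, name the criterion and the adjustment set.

desc(A)\{A}={H,S}; candidates ⊆ {C,G,K}.
size 0: {}; under {} A still reaches {C,G,H,K,S} ∋ H.
size 1: {C}, {G}, {K}; under {C} A still reaches {G,H,K,S} ∋ H.
{G,K}: A⊥H given {G,K} in G with A→· removed — back-door holds.
P(H|do(A)) = Σ_{G,K} P(H|A,G,K)·P(G,K).

P(H|do(A)): backdoor, adjust for {G, K}.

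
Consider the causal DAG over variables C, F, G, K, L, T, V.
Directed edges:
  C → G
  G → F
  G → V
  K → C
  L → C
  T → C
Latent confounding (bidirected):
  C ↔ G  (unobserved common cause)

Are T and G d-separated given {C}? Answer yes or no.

No — T and G are d-connected given {C}.

Bayes-Ball from T | {C} reaches {F,G,K,L,V}.
G ∈ reach(T|{C}) ⇒ T ⊥̸ G | {C}.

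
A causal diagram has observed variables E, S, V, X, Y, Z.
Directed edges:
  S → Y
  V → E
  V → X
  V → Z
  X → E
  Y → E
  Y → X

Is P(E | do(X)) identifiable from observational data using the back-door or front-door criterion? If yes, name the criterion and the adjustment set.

P(E|do(X)): backdoor, adjust for {V, Y}.

desc(X)\{X}={E}; candidates ⊆ {S,V,Y,Z}.
size 0: {}; under {} X still reaches {E,S,V,Y,Z} ∋ E.
size 1: {S}, {V}, {Y} …(+1); under {S} X still reaches {E,V,Y,Z} ∋ E.
{V,Y}: X⊥E given {V,Y} in G with X→· removed — back-door holds.
P(E|do(X)) = Σ_{V,Y} P(E|X,V,Y)·P(V,Y).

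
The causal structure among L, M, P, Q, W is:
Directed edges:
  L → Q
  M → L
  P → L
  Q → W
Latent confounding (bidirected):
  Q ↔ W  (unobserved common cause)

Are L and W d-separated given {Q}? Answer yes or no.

No — L and W are d-connected given {Q}.

Bayes-Ball from L | {Q} reaches {M,P,W}.
W ∈ reach(L|{Q}) ⇒ L ⊥̸ W | {Q}.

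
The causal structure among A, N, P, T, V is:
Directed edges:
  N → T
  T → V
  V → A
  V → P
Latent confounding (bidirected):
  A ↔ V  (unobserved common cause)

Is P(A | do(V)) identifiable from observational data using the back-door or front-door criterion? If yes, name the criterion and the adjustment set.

desc(V)\{V}={A,P}; candidates ⊆ {N,T}.
V↔A: latent back-door arc(s) into V.
size 0: {}; under {} V still reaches {A,N,T} ∋ A.
size 1: {N}, {T}; under {N} V still reaches {A,T} ∋ A.
size 2: {N,T}; under {N,T} V still reaches {A} ∋ A.
V↔A cannot be blocked by any observed set — no back-door set.
No mediator lies on a directed V→…→A path.
Neither criterion identifies P(A|do(V)) in this graph.

P(A|do(V)): not identifiable (no BD/FD set).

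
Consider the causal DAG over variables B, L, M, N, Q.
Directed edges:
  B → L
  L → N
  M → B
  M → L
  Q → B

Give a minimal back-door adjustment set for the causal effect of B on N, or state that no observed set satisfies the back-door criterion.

B→N: minimal back-door set {M}.

desc(B)\{B}={L,N}; candidates ⊆ {M,Q}.
size 0: {}; under {} B still reaches {L,M,N,Q} ∋ N.
{M}: B⊥N given {M} in G with B→· removed — back-door holds.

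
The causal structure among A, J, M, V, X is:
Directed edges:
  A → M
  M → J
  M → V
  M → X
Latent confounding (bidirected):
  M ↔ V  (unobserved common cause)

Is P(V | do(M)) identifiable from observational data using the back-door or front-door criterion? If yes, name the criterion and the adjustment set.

P(V|do(M)): not identifiable (no BD/FD set).

desc(M)\{M}={J,V,X}; candidates ⊆ {A}.
M↔V: latent back-door arc(s) into M.
size 0: {}; under {} M still reaches {A,V} ∋ V.
size 1: {A}; under {A} M still reaches {V} ∋ V.
M↔V cannot be blocked by any observed set — no back-door set.
No mediator lies on a directed M→…→V path.
Neither criterion identifies P(V|do(M)) in this graph.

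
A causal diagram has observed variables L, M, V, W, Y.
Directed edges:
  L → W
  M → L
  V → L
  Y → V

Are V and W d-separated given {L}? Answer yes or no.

Yes — V ⊥ W | {L}.

Bayes-Ball from V | {L} reaches {M,Y}.
W ∉ reach(V|{L}) ⇒ V ⊥ W | {L}.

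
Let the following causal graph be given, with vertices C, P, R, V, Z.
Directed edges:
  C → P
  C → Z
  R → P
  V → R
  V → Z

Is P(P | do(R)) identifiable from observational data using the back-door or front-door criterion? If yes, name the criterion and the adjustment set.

desc(R)\{R}={P}; candidates ⊆ {C,V,Z}.
∅: R⊥P given ∅ in G with R→· removed — back-door holds.
P(P|do(R)) = P(P|R) — no adjustment needed.

P(P|do(R)): backdoor, adjust for ∅.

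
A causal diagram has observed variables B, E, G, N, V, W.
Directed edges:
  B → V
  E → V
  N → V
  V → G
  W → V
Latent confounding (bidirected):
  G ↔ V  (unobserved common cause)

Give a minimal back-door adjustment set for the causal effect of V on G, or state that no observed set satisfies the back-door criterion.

V→G: no observed back-door set.

desc(V)\{V}={G}; candidates ⊆ {B,E,N,W}.
V↔G: latent back-door arc(s) into V.
size 0: {}; under {} V still reaches {B,E,G,N,W} ∋ G.
size 1: {B}, {E}, {N} …(+1); under {B} V still reaches {E,G,N,W} ∋ G.
size 2: {B,E}, {B,N}, {B,W} …(+3); under {B,E} V still reaches {G,N,W} ∋ G.
V↔G cannot be blocked by any observed set — no back-door set.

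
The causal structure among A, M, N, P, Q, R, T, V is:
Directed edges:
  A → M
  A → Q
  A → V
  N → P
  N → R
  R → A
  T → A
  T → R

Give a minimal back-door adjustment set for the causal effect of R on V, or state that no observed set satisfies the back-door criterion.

desc(R)\{R}={A,M,Q,V}; candidates ⊆ {N,P,T}.
size 0: {}; under {} R still reaches {A,M,N,P,Q,T,V} ∋ V.
{T}: R⊥V given {T} in G with R→· removed — back-door holds.

R→V: minimal back-door set {T}.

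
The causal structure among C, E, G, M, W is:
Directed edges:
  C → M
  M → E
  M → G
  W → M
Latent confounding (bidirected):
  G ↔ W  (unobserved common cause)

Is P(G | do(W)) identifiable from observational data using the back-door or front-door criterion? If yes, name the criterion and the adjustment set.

desc(W)\{W}={E,G,M}; candidates ⊆ {C}.
W↔G: latent back-door arc(s) into W.
size 0: {}; under {} W still reaches {G} ∋ G.
size 1: {C}; under {C} W still reaches {G} ∋ G.
W↔G cannot be blocked by any observed set — no back-door set.
{M}: (i) intercepts every directed W→G path; (ii) no back-door W→{M}; (iii) {W} blocks every back-door {M}→G. Front-door holds.
P(G|do(W)) = Σ_{M} P(M|W) Σ_{W'} P(G|M,W')P(W').

P(G|do(W)): frontdoor, adjust for {M}.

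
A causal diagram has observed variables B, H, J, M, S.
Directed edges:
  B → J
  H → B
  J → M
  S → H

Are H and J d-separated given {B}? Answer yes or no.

Yes — H ⊥ J | {B}.

Bayes-Ball from H | {B} reaches {S}.
J ∉ reach(H|{B}) ⇒ H ⊥ J | {B}.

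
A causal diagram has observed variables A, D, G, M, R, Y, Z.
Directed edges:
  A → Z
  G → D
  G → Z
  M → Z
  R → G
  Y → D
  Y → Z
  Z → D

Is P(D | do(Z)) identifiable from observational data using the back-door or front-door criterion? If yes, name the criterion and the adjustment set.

P(D|do(Z)): backdoor, adjust for {G, Y}.

desc(Z)\{Z}={D}; candidates ⊆ {A,G,M,R,Y}.
size 0: {}; under {} Z still reaches {A,D,G,M,R,Y} ∋ D.
size 1: {A}, {G}, {M} …(+2); under {A} Z still reaches {D,G,M,R,Y} ∋ D.
{G,Y}: Z⊥D given {G,Y} in G with Z→· removed — back-door holds.
P(D|do(Z)) = Σ_{G,Y} P(D|Z,G,Y)·P(G,Y).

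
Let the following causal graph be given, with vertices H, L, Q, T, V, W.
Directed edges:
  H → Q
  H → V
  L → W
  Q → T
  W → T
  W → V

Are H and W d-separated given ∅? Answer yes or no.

Yes — H ⊥ W | ∅.

Bayes-Ball from H | ∅ reaches {Q,T,V}.
W ∉ reach(H|∅) ⇒ H ⊥ W | ∅.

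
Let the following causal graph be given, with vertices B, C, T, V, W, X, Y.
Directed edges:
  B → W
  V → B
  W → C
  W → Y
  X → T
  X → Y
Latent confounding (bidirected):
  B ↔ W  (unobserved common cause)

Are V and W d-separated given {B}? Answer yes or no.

No — V and W are d-connected given {B}.

Bayes-Ball from V | {B} reaches {C,W,Y}.
W ∈ reach(V|{B}) ⇒ V ⊥̸ W | {B}.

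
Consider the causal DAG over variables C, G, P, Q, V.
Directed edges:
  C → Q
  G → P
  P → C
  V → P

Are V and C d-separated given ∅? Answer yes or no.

Bayes-Ball from V | ∅ reaches {C,P,Q}.
C ∈ reach(V|∅) ⇒ V ⊥̸ C | ∅.

No — V and C are d-connected given ∅.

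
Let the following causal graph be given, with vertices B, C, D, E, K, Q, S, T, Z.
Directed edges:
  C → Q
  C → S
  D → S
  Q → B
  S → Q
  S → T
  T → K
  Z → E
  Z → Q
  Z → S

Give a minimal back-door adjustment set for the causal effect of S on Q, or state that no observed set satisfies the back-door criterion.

desc(S)\{S}={B,K,Q,T}; candidates ⊆ {C,D,E,Z}.
size 0: {}; under {} S still reaches {B,C,D,E,Q,Z} ∋ Q.
size 1: {C}, {D}, {E} …(+1); under {C} S still reaches {B,D,E,Q,Z} ∋ Q.
{C,Z}: S⊥Q given {C,Z} in G with S→· removed — back-door holds.

S→Q: minimal back-door set {C, Z}.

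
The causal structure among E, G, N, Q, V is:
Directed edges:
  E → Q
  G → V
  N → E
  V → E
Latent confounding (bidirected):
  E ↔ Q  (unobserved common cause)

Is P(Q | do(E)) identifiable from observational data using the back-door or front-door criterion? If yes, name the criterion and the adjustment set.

desc(E)\{E}={Q}; candidates ⊆ {G,N,V}.
E↔Q: latent back-door arc(s) into E.
size 0: {}; under {} E still reaches {G,N,Q,V} ∋ Q.
size 1: {G}, {N}, {V}; under {G} E still reaches {N,Q,V} ∋ Q.
size 2: {G,N}, {G,V}, {N,V}; under {G,N} E still reaches {Q,V} ∋ Q.
E↔Q cannot be blocked by any observed set — no back-door set.
No mediator lies on a directed E→…→Q path.
Neither criterion identifies P(Q|do(E)) in this graph.

P(Q|do(E)): not identifiable (no BD/FD set).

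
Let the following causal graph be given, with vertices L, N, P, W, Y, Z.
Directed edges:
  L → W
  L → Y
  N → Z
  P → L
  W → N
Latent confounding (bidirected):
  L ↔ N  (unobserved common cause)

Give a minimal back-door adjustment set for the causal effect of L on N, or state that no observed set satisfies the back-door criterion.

desc(L)\{L}={N,W,Y,Z}; candidates ⊆ {P}.
L↔N: latent back-door arc(s) into L.
size 0: {}; under {} L still reaches {N,P,Z} ∋ N.
size 1: {P}; under {P} L still reaches {N,Z} ∋ N.
L↔N cannot be blocked by any observed set — no back-door set.

L→N: no observed back-door set.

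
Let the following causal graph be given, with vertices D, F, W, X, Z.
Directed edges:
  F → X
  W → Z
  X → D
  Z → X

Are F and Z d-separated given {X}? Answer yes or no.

No — F and Z are d-connected given {X}.

Bayes-Ball from F | {X} reaches {W,Z}.
Z ∈ reach(F|{X}) ⇒ F ⊥̸ Z | {X}.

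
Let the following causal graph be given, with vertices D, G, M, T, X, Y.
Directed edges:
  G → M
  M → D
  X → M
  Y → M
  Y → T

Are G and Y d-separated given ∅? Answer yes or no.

Yes — G ⊥ Y | ∅.

Bayes-Ball from G | ∅ reaches {D,M}.
Y ∉ reach(G|∅) ⇒ G ⊥ Y | ∅.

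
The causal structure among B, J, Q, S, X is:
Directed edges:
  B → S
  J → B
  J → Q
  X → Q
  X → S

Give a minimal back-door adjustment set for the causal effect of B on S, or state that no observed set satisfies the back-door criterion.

B→S: minimal back-door set ∅.

desc(B)\{B}={S}; candidates ⊆ {J,Q,X}.
∅: B⊥S given ∅ in G with B→· removed — back-door holds.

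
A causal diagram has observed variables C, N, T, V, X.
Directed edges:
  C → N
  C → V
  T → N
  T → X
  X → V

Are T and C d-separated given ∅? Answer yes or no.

Bayes-Ball from T | ∅ reaches {N,V,X}.
C ∉ reach(T|∅) ⇒ T ⊥ C | ∅.

Yes — T ⊥ C | ∅.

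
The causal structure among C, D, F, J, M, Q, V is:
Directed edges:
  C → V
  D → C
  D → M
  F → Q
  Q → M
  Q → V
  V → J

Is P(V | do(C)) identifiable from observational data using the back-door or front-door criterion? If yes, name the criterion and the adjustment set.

desc(C)\{C}={J,V}; candidates ⊆ {D,F,M,Q}.
∅: C⊥V given ∅ in G with C→· removed — back-door holds.
P(V|do(C)) = P(V|C) — no adjustment needed.

P(V|do(C)): backdoor, adjust for ∅.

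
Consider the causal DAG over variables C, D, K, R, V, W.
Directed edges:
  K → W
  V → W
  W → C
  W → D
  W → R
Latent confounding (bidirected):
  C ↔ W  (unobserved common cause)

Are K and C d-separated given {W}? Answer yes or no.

Bayes-Ball from K | {W} reaches {C,V}.
C ∈ reach(K|{W}) ⇒ K ⊥̸ C | {W}.

No — K and C are d-connected given {W}.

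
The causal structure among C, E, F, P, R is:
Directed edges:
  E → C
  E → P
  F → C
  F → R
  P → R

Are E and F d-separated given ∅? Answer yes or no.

Yes — E ⊥ F | ∅.

Bayes-Ball from E | ∅ reaches {C,P,R}.
F ∉ reach(E|∅) ⇒ E ⊥ F | ∅.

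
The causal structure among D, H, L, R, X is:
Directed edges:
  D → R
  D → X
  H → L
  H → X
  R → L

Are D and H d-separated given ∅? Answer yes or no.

Yes — D ⊥ H | ∅.

Bayes-Ball from D | ∅ reaches {L,R,X}.
H ∉ reach(D|∅) ⇒ D ⊥ H | ∅.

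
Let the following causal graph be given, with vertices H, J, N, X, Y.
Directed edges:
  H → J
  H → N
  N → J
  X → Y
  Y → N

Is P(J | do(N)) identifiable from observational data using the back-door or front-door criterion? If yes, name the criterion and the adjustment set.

P(J|do(N)): backdoor, adjust for {H}.

desc(N)\{N}={J}; candidates ⊆ {H,X,Y}.
size 0: {}; under {} N still reaches {H,J,X,Y} ∋ J.
{H}: N⊥J given {H} in G with N→· removed — back-door holds.
P(J|do(N)) = Σ_{H} P(J|N,H)·P(H).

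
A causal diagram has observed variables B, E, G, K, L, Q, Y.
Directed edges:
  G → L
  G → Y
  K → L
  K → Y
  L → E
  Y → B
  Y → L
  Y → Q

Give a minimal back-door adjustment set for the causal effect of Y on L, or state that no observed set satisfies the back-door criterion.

Y→L: minimal back-door set {G, K}.

desc(Y)\{Y}={B,E,L,Q}; candidates ⊆ {G,K}.
size 0: {}; under {} Y still reaches {E,G,K,L} ∋ L.
size 1: {G}, {K}; under {G} Y still reaches {E,K,L} ∋ L.
{G,K}: Y⊥L given {G,K} in G with Y→· removed — back-door holds.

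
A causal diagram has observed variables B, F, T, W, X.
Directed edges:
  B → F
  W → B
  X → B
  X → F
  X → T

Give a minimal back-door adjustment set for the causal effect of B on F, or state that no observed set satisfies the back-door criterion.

desc(B)\{B}={F}; candidates ⊆ {T,W,X}.
size 0: {}; under {} B still reaches {F,T,W,X} ∋ F.
{X}: B⊥F given {X} in G with B→· removed — back-door holds.

B→F: minimal back-door set {X}.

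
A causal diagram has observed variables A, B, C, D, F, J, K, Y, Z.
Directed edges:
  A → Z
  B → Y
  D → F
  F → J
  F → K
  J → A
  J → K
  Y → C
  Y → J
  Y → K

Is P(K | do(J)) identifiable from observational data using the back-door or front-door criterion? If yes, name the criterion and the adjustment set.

P(K|do(J)): backdoor, adjust for {F, Y}.

desc(J)\{J}={A,K,Z}; candidates ⊆ {B,C,D,F,Y}.
size 0: {}; under {} J still reaches {B,C,D,F,K,Y} ∋ K.
size 1: {B}, {C}, {D} …(+2); under {B} J still reaches {C,D,F,K,Y} ∋ K.
{F,Y}: J⊥K given {F,Y} in G with J→· removed — back-door holds.
P(K|do(J)) = Σ_{F,Y} P(K|J,F,Y)·P(F,Y).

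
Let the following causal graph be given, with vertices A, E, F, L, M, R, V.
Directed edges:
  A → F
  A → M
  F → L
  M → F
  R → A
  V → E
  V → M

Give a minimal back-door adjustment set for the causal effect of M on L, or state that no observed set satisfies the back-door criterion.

M→L: minimal back-door set {A}.

desc(M)\{M}={F,L}; candidates ⊆ {A,E,R,V}.
size 0: {}; under {} M still reaches {A,E,F,L,R,V} ∋ L.
{A}: M⊥L given {A} in G with M→· removed — back-door holds.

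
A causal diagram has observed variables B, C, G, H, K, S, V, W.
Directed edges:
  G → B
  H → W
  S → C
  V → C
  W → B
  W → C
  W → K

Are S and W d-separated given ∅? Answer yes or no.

Bayes-Ball from S | ∅ reaches {C}.
W ∉ reach(S|∅) ⇒ S ⊥ W | ∅.

Yes — S ⊥ W | ∅.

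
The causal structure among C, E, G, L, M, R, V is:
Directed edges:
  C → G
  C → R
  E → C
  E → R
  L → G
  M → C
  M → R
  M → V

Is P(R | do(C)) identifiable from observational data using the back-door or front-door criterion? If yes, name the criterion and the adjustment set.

desc(C)\{C}={G,R}; candidates ⊆ {E,L,M,V}.
size 0: {}; under {} C still reaches {E,M,R,V} ∋ R.
size 1: {E}, {L}, {M} …(+1); under {E} C still reaches {M,R,V} ∋ R.
{E,M}: C⊥R given {E,M} in G with C→· removed — back-door holds.
P(R|do(C)) = Σ_{E,M} P(R|C,E,M)·P(E,M).

P(R|do(C)): backdoor, adjust for {E, M}.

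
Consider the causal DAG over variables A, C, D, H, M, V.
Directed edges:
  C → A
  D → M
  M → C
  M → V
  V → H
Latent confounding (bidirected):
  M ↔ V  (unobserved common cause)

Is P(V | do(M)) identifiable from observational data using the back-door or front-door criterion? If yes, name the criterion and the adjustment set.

P(V|do(M)): not identifiable (no BD/FD set).

desc(M)\{M}={A,C,H,V}; candidates ⊆ {D}.
M↔V: latent back-door arc(s) into M.
size 0: {}; under {} M still reaches {D,H,V} ∋ V.
size 1: {D}; under {D} M still reaches {H,V} ∋ V.
M↔V cannot be blocked by any observed set — no back-door set.
No mediator lies on a directed M→…→V path.
Neither criterion identifies P(V|do(M)) in this graph.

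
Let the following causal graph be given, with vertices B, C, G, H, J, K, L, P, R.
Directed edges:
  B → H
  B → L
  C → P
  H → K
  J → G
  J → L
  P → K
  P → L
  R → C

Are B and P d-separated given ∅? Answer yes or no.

Bayes-Ball from B | ∅ reaches {H,K,L}.
P ∉ reach(B|∅) ⇒ B ⊥ P | ∅.

Yes — B ⊥ P | ∅.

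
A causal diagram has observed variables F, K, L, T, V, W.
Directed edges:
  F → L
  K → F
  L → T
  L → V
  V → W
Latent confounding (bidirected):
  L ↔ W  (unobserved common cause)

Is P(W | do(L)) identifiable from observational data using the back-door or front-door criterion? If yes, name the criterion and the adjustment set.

desc(L)\{L}={T,V,W}; candidates ⊆ {F,K}.
L↔W: latent back-door arc(s) into L.
size 0: {}; under {} L still reaches {F,K,W} ∋ W.
size 1: {F}, {K}; under {F} L still reaches {W} ∋ W.
size 2: {F,K}; under {F,K} L still reaches {W} ∋ W.
L↔W cannot be blocked by any observed set — no back-door set.
{V}: (i) intercepts every directed L→W path; (ii) no back-door L→{V}; (iii) {L} blocks every back-door {V}→W. Front-door holds.
P(W|do(L)) = Σ_{V} P(V|L) Σ_{L'} P(W|V,L')P(L').

P(W|do(L)): frontdoor, adjust for {V}.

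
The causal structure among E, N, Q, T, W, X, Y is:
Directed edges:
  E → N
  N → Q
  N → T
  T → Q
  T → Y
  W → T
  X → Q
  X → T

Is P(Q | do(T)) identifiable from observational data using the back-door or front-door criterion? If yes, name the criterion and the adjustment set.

P(Q|do(T)): backdoor, adjust for {N, X}.

desc(T)\{T}={Q,Y}; candidates ⊆ {E,N,W,X}.
size 0: {}; under {} T still reaches {E,N,Q,W,X} ∋ Q.
size 1: {E}, {N}, {W} …(+1); under {E} T still reaches {N,Q,W,X} ∋ Q.
{N,X}: T⊥Q given {N,X} in G with T→· removed — back-door holds.
P(Q|do(T)) = Σ_{N,X} P(Q|T,N,X)·P(N,X).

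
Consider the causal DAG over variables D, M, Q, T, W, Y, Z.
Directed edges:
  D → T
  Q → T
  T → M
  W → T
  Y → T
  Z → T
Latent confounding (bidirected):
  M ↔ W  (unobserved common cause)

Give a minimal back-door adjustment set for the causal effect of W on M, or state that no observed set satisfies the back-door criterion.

W→M: no observed back-door set.

desc(W)\{W}={M,T}; candidates ⊆ {D,Q,Y,Z}.
W↔M: latent back-door arc(s) into W.
size 0: {}; under {} W still reaches {M} ∋ M.
size 1: {D}, {Q}, {Y} …(+1); under {D} W still reaches {M} ∋ M.
size 2: {D,Q}, {D,Y}, {D,Z} …(+3); under {D,Q} W still reaches {M} ∋ M.
W↔M cannot be blocked by any observed set — no back-door set.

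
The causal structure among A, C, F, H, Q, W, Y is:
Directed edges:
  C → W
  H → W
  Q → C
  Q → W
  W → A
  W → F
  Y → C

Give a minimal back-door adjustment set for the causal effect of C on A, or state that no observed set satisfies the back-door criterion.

C→A: minimal back-door set {Q}.

desc(C)\{C}={A,F,W}; candidates ⊆ {H,Q,Y}.
size 0: {}; under {} C still reaches {A,F,Q,W,Y} ∋ A.
{Q}: C⊥A given {Q} in G with C→· removed — back-door holds.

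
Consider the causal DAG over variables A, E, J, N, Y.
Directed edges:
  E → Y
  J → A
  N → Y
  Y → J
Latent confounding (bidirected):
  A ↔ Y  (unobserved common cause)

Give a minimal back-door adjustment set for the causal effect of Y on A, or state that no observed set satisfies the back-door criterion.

Y→A: no observed back-door set.

desc(Y)\{Y}={A,J}; candidates ⊆ {E,N}.
Y↔A: latent back-door arc(s) into Y.
size 0: {}; under {} Y still reaches {A,E,N} ∋ A.
size 1: {E}, {N}; under {E} Y still reaches {A,N} ∋ A.
size 2: {E,N}; under {E,N} Y still reaches {A} ∋ A.
Y↔A cannot be blocked by any observed set — no back-door set.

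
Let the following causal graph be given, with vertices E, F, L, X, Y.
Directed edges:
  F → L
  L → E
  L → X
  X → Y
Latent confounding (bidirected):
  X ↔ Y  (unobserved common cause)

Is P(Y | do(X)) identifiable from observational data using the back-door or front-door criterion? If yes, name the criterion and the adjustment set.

P(Y|do(X)): not identifiable (no BD/FD set).

desc(X)\{X}={Y}; candidates ⊆ {E,F,L}.
X↔Y: latent back-door arc(s) into X.
size 0: {}; under {} X still reaches {E,F,L,Y} ∋ Y.
size 1: {E}, {F}, {L}; under {E} X still reaches {F,L,Y} ∋ Y.
size 2: {E,F}, {E,L}, {F,L}; under {E,F} X still reaches {L,Y} ∋ Y.
X↔Y cannot be blocked by any observed set — no back-door set.
No mediator lies on a directed X→…→Y path.
Neither criterion identifies P(Y|do(X)) in this graph.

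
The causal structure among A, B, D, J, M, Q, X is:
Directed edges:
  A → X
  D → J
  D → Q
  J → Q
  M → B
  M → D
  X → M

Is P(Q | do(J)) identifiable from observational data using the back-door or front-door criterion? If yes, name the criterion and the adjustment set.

desc(J)\{J}={Q}; candidates ⊆ {A,B,D,M,X}.
size 0: {}; under {} J still reaches {A,B,D,M,Q,X} ∋ Q.
{D}: J⊥Q given {D} in G with J→· removed — back-door holds.
P(Q|do(J)) = Σ_{D} P(Q|J,D)·P(D).

P(Q|do(J)): backdoor, adjust for {D}.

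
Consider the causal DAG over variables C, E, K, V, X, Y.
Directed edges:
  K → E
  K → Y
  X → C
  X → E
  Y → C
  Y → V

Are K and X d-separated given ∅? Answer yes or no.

Yes — K ⊥ X | ∅.

Bayes-Ball from K | ∅ reaches {C,E,V,Y}.
X ∉ reach(K|∅) ⇒ K ⊥ X | ∅.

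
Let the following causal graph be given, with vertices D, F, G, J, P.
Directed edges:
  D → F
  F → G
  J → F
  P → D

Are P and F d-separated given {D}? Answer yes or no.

Bayes-Ball from P | {D} reaches ∅.
F ∉ reach(P|{D}) ⇒ P ⊥ F | {D}.

Yes — P ⊥ F | {D}.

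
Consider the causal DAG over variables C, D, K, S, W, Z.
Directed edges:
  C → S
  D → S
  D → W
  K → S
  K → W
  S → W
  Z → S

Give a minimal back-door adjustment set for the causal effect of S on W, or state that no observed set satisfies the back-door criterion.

desc(S)\{S}={W}; candidates ⊆ {C,D,K,Z}.
size 0: {}; under {} S still reaches {C,D,K,W,Z} ∋ W.
size 1: {C}, {D}, {K} …(+1); under {C} S still reaches {D,K,W,Z} ∋ W.
{D,K}: S⊥W given {D,K} in G with S→· removed — back-door holds.

S→W: minimal back-door set {D, K}.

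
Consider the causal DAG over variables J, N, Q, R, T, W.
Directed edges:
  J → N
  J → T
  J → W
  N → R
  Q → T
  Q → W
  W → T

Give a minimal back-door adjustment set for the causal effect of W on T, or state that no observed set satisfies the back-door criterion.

desc(W)\{W}={T}; candidates ⊆ {J,N,Q,R}.
size 0: {}; under {} W still reaches {J,N,Q,R,T} ∋ T.
size 1: {J}, {N}, {Q} …(+1); under {J} W still reaches {Q,T} ∋ T.
{J,Q}: W⊥T given {J,Q} in G with W→· removed — back-door holds.

W→T: minimal back-door set {J, Q}.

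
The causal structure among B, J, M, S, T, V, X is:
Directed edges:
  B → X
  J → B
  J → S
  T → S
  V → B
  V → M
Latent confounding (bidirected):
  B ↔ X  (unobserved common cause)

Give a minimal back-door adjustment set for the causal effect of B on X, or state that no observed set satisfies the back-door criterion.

desc(B)\{B}={X}; candidates ⊆ {J,M,S,T,V}.
B↔X: latent back-door arc(s) into B.
size 0: {}; under {} B still reaches {J,M,S,V,X} ∋ X.
size 1: {J}, {M}, {S} …(+2); under {J} B still reaches {M,V,X} ∋ X.
size 2: {J,M}, {J,S}, {J,T} …(+7); under {J,M} B still reaches {V,X} ∋ X.
B↔X cannot be blocked by any observed set — no back-door set.

B→X: no observed back-door set.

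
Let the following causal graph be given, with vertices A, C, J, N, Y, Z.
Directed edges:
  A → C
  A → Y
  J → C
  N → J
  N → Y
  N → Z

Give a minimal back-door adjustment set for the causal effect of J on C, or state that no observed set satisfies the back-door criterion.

desc(J)\{J}={C}; candidates ⊆ {A,N,Y,Z}.
∅: J⊥C given ∅ in G with J→· removed — back-door holds.

J→C: minimal back-door set ∅.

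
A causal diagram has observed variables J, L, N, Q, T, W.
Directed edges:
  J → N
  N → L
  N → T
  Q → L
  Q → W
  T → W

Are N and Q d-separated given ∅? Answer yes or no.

Yes — N ⊥ Q | ∅.

Bayes-Ball from N | ∅ reaches {J,L,T,W}.
Q ∉ reach(N|∅) ⇒ N ⊥ Q | ∅.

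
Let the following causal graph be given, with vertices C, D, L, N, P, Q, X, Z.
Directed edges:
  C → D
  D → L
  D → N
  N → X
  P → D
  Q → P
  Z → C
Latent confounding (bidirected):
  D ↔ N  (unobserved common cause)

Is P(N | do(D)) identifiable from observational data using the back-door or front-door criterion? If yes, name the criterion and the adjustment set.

P(N|do(D)): not identifiable (no BD/FD set).

desc(D)\{D}={L,N,X}; candidates ⊆ {C,P,Q,Z}.
D↔N: latent back-door arc(s) into D.
size 0: {}; under {} D still reaches {C,N,P,Q,X,Z} ∋ N.
size 1: {C}, {P}, {Q} …(+1); under {C} D still reaches {N,P,Q,X} ∋ N.
size 2: {C,P}, {C,Q}, {C,Z} …(+3); under {C,P} D still reaches {N,X} ∋ N.
D↔N cannot be blocked by any observed set — no back-door set.
No mediator lies on a directed D→…→N path.
Neither criterion identifies P(N|do(D)) in this graph.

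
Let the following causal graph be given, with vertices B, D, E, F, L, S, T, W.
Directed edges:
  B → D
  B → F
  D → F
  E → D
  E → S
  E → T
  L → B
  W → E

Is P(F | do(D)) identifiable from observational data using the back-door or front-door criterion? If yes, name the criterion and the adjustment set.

P(F|do(D)): backdoor, adjust for {B}.

desc(D)\{D}={F}; candidates ⊆ {B,E,L,S,T,W}.
size 0: {}; under {} D still reaches {B,E,F,L,S,T,W} ∋ F.
{B}: D⊥F given {B} in G with D→· removed — back-door holds.
P(F|do(D)) = Σ_{B} P(F|D,B)·P(B).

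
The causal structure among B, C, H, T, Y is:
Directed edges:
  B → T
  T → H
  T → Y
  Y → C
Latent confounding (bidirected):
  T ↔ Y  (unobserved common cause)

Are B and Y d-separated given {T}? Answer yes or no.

Bayes-Ball from B | {T} reaches {C,Y}.
Y ∈ reach(B|{T}) ⇒ B ⊥̸ Y | {T}.

No — B and Y are d-connected given {T}.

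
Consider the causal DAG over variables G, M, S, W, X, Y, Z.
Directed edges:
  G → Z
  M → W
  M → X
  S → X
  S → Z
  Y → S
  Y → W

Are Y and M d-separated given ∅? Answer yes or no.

Yes — Y ⊥ M | ∅.

Bayes-Ball from Y | ∅ reaches {S,W,X,Z}.
M ∉ reach(Y|∅) ⇒ Y ⊥ M | ∅.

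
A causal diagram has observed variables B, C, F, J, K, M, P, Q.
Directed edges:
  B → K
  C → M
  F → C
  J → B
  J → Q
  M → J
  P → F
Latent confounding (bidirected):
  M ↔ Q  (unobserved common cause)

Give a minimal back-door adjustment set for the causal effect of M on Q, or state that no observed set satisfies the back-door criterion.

M→Q: no observed back-door set.

desc(M)\{M}={B,J,K,Q}; candidates ⊆ {C,F,P}.
M↔Q: latent back-door arc(s) into M.
size 0: {}; under {} M still reaches {C,F,P,Q} ∋ Q.
size 1: {C}, {F}, {P}; under {C} M still reaches {Q} ∋ Q.
size 2: {C,F}, {C,P}, {F,P}; under {C,F} M still reaches {Q} ∋ Q.
M↔Q cannot be blocked by any observed set — no back-door set.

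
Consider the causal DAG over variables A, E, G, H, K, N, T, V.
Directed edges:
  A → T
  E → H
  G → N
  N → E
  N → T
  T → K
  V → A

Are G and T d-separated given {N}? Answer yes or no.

Yes — G ⊥ T | {N}.

Bayes-Ball from G | {N} reaches ∅.
T ∉ reach(G|{N}) ⇒ G ⊥ T | {N}.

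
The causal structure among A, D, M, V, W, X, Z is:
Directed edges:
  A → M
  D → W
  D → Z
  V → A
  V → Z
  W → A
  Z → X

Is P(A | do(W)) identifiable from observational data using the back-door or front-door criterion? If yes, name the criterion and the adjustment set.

desc(W)\{W}={A,M}; candidates ⊆ {D,V,X,Z}.
∅: W⊥A given ∅ in G with W→· removed — back-door holds.
P(A|do(W)) = P(A|W) — no adjustment needed.

P(A|do(W)): backdoor, adjust for ∅.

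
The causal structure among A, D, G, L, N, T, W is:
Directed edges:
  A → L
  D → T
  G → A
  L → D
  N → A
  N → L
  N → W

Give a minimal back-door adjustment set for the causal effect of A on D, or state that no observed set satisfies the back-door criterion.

A→D: minimal back-door set {N}.

desc(A)\{A}={D,L,T}; candidates ⊆ {G,N,W}.
size 0: {}; under {} A still reaches {D,G,L,N,T,W} ∋ D.
{N}: A⊥D given {N} in G with A→· removed — back-door holds.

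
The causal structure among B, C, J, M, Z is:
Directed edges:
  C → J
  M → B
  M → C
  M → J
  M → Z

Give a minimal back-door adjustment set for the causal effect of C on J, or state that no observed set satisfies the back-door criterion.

C→J: minimal back-door set {M}.

desc(C)\{C}={J}; candidates ⊆ {B,M,Z}.
size 0: {}; under {} C still reaches {B,J,M,Z} ∋ J.
{M}: C⊥J given {M} in G with C→· removed — back-door holds.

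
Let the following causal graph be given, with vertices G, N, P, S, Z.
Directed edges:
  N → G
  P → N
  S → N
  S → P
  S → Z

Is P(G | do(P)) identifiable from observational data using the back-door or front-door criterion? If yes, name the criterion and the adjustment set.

P(G|do(P)): backdoor, adjust for {S}.

desc(P)\{P}={G,N}; candidates ⊆ {S,Z}.
size 0: {}; under {} P still reaches {G,N,S,Z} ∋ G.
{S}: P⊥G given {S} in G with P→· removed — back-door holds.
P(G|do(P)) = Σ_{S} P(G|P,S)·P(S).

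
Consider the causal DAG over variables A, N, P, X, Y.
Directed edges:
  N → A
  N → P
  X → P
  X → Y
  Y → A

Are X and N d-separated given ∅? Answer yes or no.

Yes — X ⊥ N | ∅.

Bayes-Ball from X | ∅ reaches {A,P,Y}.
N ∉ reach(X|∅) ⇒ X ⊥ N | ∅.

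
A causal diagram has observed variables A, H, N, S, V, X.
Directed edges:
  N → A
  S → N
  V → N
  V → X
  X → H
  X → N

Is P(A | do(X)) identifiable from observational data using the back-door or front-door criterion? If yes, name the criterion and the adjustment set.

desc(X)\{X}={A,H,N}; candidates ⊆ {S,V}.
size 0: {}; under {} X still reaches {A,N,V} ∋ A.
{V}: X⊥A given {V} in G with X→· removed — back-door holds.
P(A|do(X)) = Σ_{V} P(A|X,V)·P(V).

P(A|do(X)): backdoor, adjust for {V}.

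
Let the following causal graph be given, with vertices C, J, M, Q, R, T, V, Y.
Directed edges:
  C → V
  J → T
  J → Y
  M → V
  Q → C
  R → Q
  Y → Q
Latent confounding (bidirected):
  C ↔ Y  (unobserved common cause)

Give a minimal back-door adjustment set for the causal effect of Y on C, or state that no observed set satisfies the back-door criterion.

Y→C: no observed back-door set.

desc(Y)\{Y}={C,Q,V}; candidates ⊆ {J,M,R,T}.
Y↔C: latent back-door arc(s) into Y.
size 0: {}; under {} Y still reaches {C,J,T,V} ∋ C.
size 1: {J}, {M}, {R} …(+1); under {J} Y still reaches {C,V} ∋ C.
size 2: {J,M}, {J,R}, {J,T} …(+3); under {J,M} Y still reaches {C,V} ∋ C.
Y↔C cannot be blocked by any observed set — no back-door set.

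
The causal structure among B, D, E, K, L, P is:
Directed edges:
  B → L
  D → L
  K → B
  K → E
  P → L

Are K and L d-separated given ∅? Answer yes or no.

No — K and L are d-connected given ∅.

Bayes-Ball from K | ∅ reaches {B,E,L}.
L ∈ reach(K|∅) ⇒ K ⊥̸ L | ∅.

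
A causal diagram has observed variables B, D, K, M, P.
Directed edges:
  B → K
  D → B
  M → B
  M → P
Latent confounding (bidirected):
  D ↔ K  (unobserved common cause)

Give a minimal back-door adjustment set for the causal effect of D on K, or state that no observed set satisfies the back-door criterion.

desc(D)\{D}={B,K}; candidates ⊆ {M,P}.
D↔K: latent back-door arc(s) into D.
size 0: {}; under {} D still reaches {K} ∋ K.
size 1: {M}, {P}; under {M} D still reaches {K} ∋ K.
size 2: {M,P}; under {M,P} D still reaches {K} ∋ K.
D↔K cannot be blocked by any observed set — no back-door set.

D→K: no observed back-door set.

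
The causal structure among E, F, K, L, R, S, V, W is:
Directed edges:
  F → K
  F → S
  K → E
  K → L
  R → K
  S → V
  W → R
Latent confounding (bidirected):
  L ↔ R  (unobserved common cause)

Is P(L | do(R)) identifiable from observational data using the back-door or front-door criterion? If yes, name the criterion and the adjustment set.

P(L|do(R)): frontdoor, adjust for {K}.

desc(R)\{R}={E,K,L}; candidates ⊆ {F,S,V,W}.
R↔L: latent back-door arc(s) into R.
size 0: {}; under {} R still reaches {L,W} ∋ L.
size 1: {F}, {S}, {V} …(+1); under {F} R still reaches {L,W} ∋ L.
size 2: {F,S}, {F,V}, {F,W} …(+3); under {F,S} R still reaches {L,W} ∋ L.
R↔L cannot be blocked by any observed set — no back-door set.
{K}: (i) intercepts every directed R→L path; (ii) no back-door R→{K}; (iii) {R} blocks every back-door {K}→L. Front-door holds.
P(L|do(R)) = Σ_{K} P(K|R) Σ_{R'} P(L|K,R')P(R').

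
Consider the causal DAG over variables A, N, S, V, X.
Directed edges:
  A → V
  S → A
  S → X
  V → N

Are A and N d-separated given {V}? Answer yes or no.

Yes — A ⊥ N | {V}.

Bayes-Ball from A | {V} reaches {S,X}.
N ∉ reach(A|{V}) ⇒ A ⊥ N | {V}.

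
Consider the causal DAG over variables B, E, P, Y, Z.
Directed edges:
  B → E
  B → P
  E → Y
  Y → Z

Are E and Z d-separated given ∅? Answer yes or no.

No — E and Z are d-connected given ∅.

Bayes-Ball from E | ∅ reaches {B,P,Y,Z}.
Z ∈ reach(E|∅) ⇒ E ⊥̸ Z | ∅.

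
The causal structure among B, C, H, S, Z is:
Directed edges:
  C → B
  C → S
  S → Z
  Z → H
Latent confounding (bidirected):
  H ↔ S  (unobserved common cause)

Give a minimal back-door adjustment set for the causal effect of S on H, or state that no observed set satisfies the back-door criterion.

desc(S)\{S}={H,Z}; candidates ⊆ {B,C}.
S↔H: latent back-door arc(s) into S.
size 0: {}; under {} S still reaches {B,C,H} ∋ H.
size 1: {B}, {C}; under {B} S still reaches {C,H} ∋ H.
size 2: {B,C}; under {B,C} S still reaches {H} ∋ H.
S↔H cannot be blocked by any observed set — no back-door set.

S→H: no observed back-door set.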